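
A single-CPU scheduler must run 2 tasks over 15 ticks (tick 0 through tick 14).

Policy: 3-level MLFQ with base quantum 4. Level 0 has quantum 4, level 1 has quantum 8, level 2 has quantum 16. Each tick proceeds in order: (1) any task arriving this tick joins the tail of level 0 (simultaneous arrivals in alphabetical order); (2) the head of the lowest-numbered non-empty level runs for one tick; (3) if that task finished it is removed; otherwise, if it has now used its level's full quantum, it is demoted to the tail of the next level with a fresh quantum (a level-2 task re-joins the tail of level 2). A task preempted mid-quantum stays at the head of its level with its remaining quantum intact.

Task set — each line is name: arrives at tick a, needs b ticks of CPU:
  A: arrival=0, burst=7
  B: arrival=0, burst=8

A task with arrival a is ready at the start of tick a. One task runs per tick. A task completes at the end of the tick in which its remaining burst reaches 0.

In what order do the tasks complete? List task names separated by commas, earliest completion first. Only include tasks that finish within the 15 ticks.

completion order = A, B

t=0: L0/L1/L2 = AB/-/- → run A
t=1: L0/L1/L2 = AB/-/- → run A
t=2: L0/L1/L2 = AB/-/- → run A
t=3: L0/L1/L2 = AB/-/- → run A
t=4: L0/L1/L2 = B/A/- → run B
t=5: L0/L1/L2 = B/A/- → run B
t=6: L0/L1/L2 = B/A/- → run B
t=7: L0/L1/L2 = B/A/- → run B
t=8: L0/L1/L2 = -/AB/- → run A
t=9: L0/L1/L2 = -/AB/- → run A
t=10: L0/L1/L2 = -/AB/- → run A
t=11: L0/L1/L2 = -/B/- → run B
t=12: L0/L1/L2 = -/B/- → run B
t=13: L0/L1/L2 = -/B/- → run B
t=14: L0/L1/L2 = -/B/- → run B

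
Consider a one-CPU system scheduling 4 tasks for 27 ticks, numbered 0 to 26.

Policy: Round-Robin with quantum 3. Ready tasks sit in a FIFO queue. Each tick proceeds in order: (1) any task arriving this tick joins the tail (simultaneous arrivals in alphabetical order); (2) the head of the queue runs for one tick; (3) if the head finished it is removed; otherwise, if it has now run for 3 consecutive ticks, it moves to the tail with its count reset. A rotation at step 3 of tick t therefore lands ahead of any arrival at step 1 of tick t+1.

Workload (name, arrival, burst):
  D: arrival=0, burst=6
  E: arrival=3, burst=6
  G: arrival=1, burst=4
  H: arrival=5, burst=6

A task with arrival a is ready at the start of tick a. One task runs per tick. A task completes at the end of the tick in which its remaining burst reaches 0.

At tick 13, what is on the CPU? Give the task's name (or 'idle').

t=0: queue=[D] q_used=0 → run D
t=1: queue=[D,G] q_used=1 → run D
t=2: queue=[D,G] q_used=2 → run D
t=3: queue=[G,D,E] q_used=0 → run G
t=4: queue=[G,D,E] q_used=1 → run G
t=5: queue=[G,D,E,H] q_used=2 → run G
t=6: queue=[D,E,H,G] q_used=0 → run D
t=7: queue=[D,E,H,G] q_used=1 → run D
t=8: queue=[D,E,H,G] q_used=2 → run D
t=9: queue=[E,H,G] q_used=0 → run E
t=10: queue=[E,H,G] q_used=1 → run E
t=11: queue=[E,H,G] q_used=2 → run E
t=12: queue=[H,G,E] q_used=0 → run H
t=13: queue=[H,G,E] q_used=1 → run H
t=14: queue=[H,G,E] q_used=2 → run H
t=15: queue=[G,E,H] q_used=0 → run G
t=16: queue=[E,H] q_used=0 → run E
t=17: queue=[E,H] q_used=1 → run E
t=18: queue=[E,H] q_used=2 → run E
t=19: queue=[H] q_used=0 → run H
t=20: queue=[H] q_used=1 → run H
t=21: queue=[H] q_used=2 → run H
t=22: (idle)
t=23: (idle)
t=24: (idle)
t=25: (idle)
t=26: (idle)

running at tick 13 = H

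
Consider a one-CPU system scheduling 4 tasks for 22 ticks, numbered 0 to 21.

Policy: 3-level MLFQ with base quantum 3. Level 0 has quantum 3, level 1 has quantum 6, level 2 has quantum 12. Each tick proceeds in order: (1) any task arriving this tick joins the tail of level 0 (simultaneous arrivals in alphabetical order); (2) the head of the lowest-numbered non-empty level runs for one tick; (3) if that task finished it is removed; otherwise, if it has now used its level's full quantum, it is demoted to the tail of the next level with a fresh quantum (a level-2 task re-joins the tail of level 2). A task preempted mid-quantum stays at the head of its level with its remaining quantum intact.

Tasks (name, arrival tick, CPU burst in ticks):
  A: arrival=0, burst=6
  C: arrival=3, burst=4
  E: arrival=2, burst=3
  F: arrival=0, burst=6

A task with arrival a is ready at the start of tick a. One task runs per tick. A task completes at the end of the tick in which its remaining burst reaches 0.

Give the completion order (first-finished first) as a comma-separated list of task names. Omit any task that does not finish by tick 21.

t=0: L0/L1/L2 = AF/-/- → run A
t=1: L0/L1/L2 = AF/-/- → run A
t=2: L0/L1/L2 = AFE/-/- → run A
t=3: L0/L1/L2 = FEC/A/- → run F
t=4: L0/L1/L2 = FEC/A/- → run F
t=5: L0/L1/L2 = FEC/A/- → run F
t=6: L0/L1/L2 = EC/AF/- → run E
t=7: L0/L1/L2 = EC/AF/- → run E
t=8: L0/L1/L2 = EC/AF/- → run E
t=9: L0/L1/L2 = C/AF/- → run C
t=10: L0/L1/L2 = C/AF/- → run C
t=11: L0/L1/L2 = C/AF/- → run C
t=12: L0/L1/L2 = -/AFC/- → run A
t=13: L0/L1/L2 = -/AFC/- → run A
t=14: L0/L1/L2 = -/AFC/- → run A
t=15: L0/L1/L2 = -/FC/- → run F
t=16: L0/L1/L2 = -/FC/- → run F
t=17: L0/L1/L2 = -/FC/- → run F
t=18: L0/L1/L2 = -/C/- → run C
t=19: (idle)
t=20: (idle)
t=21: (idle)

completion order = E, A, F, C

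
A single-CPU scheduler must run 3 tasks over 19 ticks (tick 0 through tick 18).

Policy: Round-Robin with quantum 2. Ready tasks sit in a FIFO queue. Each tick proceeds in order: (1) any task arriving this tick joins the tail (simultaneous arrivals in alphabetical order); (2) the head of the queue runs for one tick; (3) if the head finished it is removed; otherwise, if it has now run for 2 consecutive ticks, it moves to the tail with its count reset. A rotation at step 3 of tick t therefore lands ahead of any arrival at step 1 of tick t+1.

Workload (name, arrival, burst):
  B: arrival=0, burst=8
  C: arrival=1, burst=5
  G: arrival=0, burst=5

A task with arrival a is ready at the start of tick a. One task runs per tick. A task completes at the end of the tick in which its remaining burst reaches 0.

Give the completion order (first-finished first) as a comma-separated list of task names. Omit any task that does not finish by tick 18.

completion order = G, C, B

t=0: queue=[B,G] q_used=0 → run B
t=1: queue=[B,G,C] q_used=1 → run B
t=2: queue=[G,C,B] q_used=0 → run G
t=3: queue=[G,C,B] q_used=1 → run G
t=4: queue=[C,B,G] q_used=0 → run C
t=5: queue=[C,B,G] q_used=1 → run C
t=6: queue=[B,G,C] q_used=0 → run B
t=7: queue=[B,G,C] q_used=1 → run B
t=8: queue=[G,C,B] q_used=0 → run G
t=9: queue=[G,C,B] q_used=1 → run G
t=10: queue=[C,B,G] q_used=0 → run C
t=11: queue=[C,B,G] q_used=1 → run C
t=12: queue=[B,G,C] q_used=0 → run B
t=13: queue=[B,G,C] q_used=1 → run B
t=14: queue=[G,C,B] q_used=0 → run G
t=15: queue=[C,B] q_used=0 → run C
t=16: queue=[B] q_used=0 → run B
t=17: queue=[B] q_used=1 → run B
t=18: (idle)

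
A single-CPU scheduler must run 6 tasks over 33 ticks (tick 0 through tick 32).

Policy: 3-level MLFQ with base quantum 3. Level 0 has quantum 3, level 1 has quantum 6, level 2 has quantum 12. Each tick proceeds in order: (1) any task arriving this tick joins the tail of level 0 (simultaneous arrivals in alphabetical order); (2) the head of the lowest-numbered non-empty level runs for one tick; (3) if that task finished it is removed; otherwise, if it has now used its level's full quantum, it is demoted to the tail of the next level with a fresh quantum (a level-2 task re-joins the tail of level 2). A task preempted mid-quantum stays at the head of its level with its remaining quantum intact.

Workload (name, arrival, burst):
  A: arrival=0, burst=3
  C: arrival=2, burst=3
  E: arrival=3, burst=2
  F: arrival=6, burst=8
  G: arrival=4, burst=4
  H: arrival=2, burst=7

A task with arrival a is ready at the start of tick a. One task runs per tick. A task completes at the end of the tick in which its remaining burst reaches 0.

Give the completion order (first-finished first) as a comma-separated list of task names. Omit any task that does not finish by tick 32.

completion order = A, C, E, H, G, F

t=0: L0/L1/L2 = A/-/- → run A
t=1: L0/L1/L2 = A/-/- → run A
t=2: L0/L1/L2 = ACH/-/- → run A
t=3: L0/L1/L2 = CHE/-/- → run C
t=4: L0/L1/L2 = CHEG/-/- → run C
t=5: L0/L1/L2 = CHEG/-/- → run C
t=6: L0/L1/L2 = HEGF/-/- → run H
t=7: L0/L1/L2 = HEGF/-/- → run H
t=8: L0/L1/L2 = HEGF/-/- → run H
t=9: L0/L1/L2 = EGF/H/- → run E
t=10: L0/L1/L2 = EGF/H/- → run E
t=11: L0/L1/L2 = GF/H/- → run G
t=12: L0/L1/L2 = GF/H/- → run G
t=13: L0/L1/L2 = GF/H/- → run G
t=14: L0/L1/L2 = F/HG/- → run F
t=15: L0/L1/L2 = F/HG/- → run F
t=16: L0/L1/L2 = F/HG/- → run F
t=17: L0/L1/L2 = -/HGF/- → run H
t=18: L0/L1/L2 = -/HGF/- → run H
t=19: L0/L1/L2 = -/HGF/- → run H
t=20: L0/L1/L2 = -/HGF/- → run H
t=21: L0/L1/L2 = -/GF/- → run G
t=22: L0/L1/L2 = -/F/- → run F
t=23: L0/L1/L2 = -/F/- → run F
t=24: L0/L1/L2 = -/F/- → run F
t=25: L0/L1/L2 = -/F/- → run F
t=26: L0/L1/L2 = -/F/- → run F
t=27: (idle)
t=28: (idle)
t=29: (idle)
t=30: (idle)
t=31: (idle)
t=32: (idle)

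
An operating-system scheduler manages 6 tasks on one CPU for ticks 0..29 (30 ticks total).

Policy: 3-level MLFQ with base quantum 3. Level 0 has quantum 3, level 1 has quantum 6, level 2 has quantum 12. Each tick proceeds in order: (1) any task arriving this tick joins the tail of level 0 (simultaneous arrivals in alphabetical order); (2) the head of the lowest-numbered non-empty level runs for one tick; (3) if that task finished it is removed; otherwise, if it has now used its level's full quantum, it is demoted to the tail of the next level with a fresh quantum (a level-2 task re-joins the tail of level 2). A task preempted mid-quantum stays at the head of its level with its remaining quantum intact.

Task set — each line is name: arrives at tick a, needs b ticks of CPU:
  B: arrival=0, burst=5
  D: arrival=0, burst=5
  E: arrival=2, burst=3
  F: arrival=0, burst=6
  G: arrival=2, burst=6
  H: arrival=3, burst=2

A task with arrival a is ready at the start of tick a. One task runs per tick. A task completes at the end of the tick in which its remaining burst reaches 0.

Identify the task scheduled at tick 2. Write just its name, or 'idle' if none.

t=0: L0/L1/L2 = BDF/-/- → run B
t=1: L0/L1/L2 = BDF/-/- → run B
t=2: L0/L1/L2 = BDFEG/-/- → run B
t=3: L0/L1/L2 = DFEGH/B/- → run D
t=4: L0/L1/L2 = DFEGH/B/- → run D
t=5: L0/L1/L2 = DFEGH/B/- → run D
t=6: L0/L1/L2 = FEGH/BD/- → run F
t=7: L0/L1/L2 = FEGH/BD/- → run F
t=8: L0/L1/L2 = FEGH/BD/- → run F
t=9: L0/L1/L2 = EGH/BDF/- → run E
t=10: L0/L1/L2 = EGH/BDF/- → run E
t=11: L0/L1/L2 = EGH/BDF/- → run E
t=12: L0/L1/L2 = GH/BDF/- → run G
t=13: L0/L1/L2 = GH/BDF/- → run G
t=14: L0/L1/L2 = GH/BDF/- → run G
t=15: L0/L1/L2 = H/BDFG/- → run H
t=16: L0/L1/L2 = H/BDFG/- → run H
t=17: L0/L1/L2 = -/BDFG/- → run B
t=18: L0/L1/L2 = -/BDFG/- → run B
t=19: L0/L1/L2 = -/DFG/- → run D
t=20: L0/L1/L2 = -/DFG/- → run D
t=21: L0/L1/L2 = -/FG/- → run F
t=22: L0/L1/L2 = -/FG/- → run F
t=23: L0/L1/L2 = -/FG/- → run F
t=24: L0/L1/L2 = -/G/- → run G
t=25: L0/L1/L2 = -/G/- → run G
t=26: L0/L1/L2 = -/G/- → run G
t=27: (idle)
t=28: (idle)
t=29: (idle)

running at tick 2 = B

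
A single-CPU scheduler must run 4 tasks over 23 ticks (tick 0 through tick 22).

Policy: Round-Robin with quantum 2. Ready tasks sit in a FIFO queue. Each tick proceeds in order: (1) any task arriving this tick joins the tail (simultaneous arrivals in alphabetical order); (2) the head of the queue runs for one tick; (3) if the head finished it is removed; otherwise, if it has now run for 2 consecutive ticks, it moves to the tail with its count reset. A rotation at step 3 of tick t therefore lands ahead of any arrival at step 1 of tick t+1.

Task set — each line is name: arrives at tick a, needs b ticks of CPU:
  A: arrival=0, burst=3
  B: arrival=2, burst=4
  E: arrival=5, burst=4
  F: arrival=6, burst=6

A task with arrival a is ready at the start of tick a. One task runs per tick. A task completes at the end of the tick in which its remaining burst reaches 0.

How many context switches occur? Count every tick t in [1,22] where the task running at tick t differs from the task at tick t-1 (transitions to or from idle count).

context switches = 6

t=0: queue=[A] q_used=0 → run A
t=1: queue=[A] q_used=1 → run A
t=2: queue=[A,B] q_used=0 → run A
t=3: queue=[B] q_used=0 → run B
t=4: queue=[B] q_used=1 → run B
t=5: queue=[B,E] q_used=0 → run B
t=6: queue=[B,E,F] q_used=1 → run B
t=7: queue=[E,F] q_used=0 → run E
t=8: queue=[E,F] q_used=1 → run E
t=9: queue=[F,E] q_used=0 → run F
t=10: queue=[F,E] q_used=1 → run F
t=11: queue=[E,F] q_used=0 → run E
t=12: queue=[E,F] q_used=1 → run E
t=13: queue=[F] q_used=0 → run F
t=14: queue=[F] q_used=1 → run F
t=15: queue=[F] q_used=0 → run F
t=16: queue=[F] q_used=1 → run F
t=17: (idle)
t=18: (idle)
t=19: (idle)
t=20: (idle)
t=21: (idle)
t=22: (idle)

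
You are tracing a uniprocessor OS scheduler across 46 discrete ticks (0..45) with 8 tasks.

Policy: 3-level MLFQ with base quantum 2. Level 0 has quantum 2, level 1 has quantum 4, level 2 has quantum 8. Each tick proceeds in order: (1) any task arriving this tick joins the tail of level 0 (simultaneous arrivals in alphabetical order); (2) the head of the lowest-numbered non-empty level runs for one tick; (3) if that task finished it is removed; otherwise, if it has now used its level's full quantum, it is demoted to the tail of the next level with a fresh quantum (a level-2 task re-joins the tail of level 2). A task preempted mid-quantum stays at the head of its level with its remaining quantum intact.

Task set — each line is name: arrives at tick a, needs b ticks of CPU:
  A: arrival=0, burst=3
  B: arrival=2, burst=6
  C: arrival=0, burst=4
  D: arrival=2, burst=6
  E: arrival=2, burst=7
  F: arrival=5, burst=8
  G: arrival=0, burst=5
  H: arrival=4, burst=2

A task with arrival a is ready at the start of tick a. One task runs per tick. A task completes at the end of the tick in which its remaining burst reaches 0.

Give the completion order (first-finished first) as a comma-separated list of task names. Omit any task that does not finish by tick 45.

completion order = H, A, C, G, B, D, E, F

t=0: L0/L1/L2 = ACG/-/- → run A
t=1: L0/L1/L2 = ACG/-/- → run A
t=2: L0/L1/L2 = CGBDE/A/- → run C
t=3: L0/L1/L2 = CGBDE/A/- → run C
t=4: L0/L1/L2 = GBDEH/AC/- → run G
t=5: L0/L1/L2 = GBDEHF/AC/- → run G
t=6: L0/L1/L2 = BDEHF/ACG/- → run B
t=7: L0/L1/L2 = BDEHF/ACG/- → run B
t=8: L0/L1/L2 = DEHF/ACGB/- → run D
t=9: L0/L1/L2 = DEHF/ACGB/- → run D
t=10: L0/L1/L2 = EHF/ACGBD/- → run E
t=11: L0/L1/L2 = EHF/ACGBD/- → run E
t=12: L0/L1/L2 = HF/ACGBDE/- → run H
t=13: L0/L1/L2 = HF/ACGBDE/- → run H
t=14: L0/L1/L2 = F/ACGBDE/- → run F
t=15: L0/L1/L2 = F/ACGBDE/- → run F
t=16: L0/L1/L2 = -/ACGBDEF/- → run A
t=17: L0/L1/L2 = -/CGBDEF/- → run C
t=18: L0/L1/L2 = -/CGBDEF/- → run C
t=19: L0/L1/L2 = -/GBDEF/- → run G
t=20: L0/L1/L2 = -/GBDEF/- → run G
t=21: L0/L1/L2 = -/GBDEF/- → run G
t=22: L0/L1/L2 = -/BDEF/- → run B
t=23: L0/L1/L2 = -/BDEF/- → run B
t=24: L0/L1/L2 = -/BDEF/- → run B
t=25: L0/L1/L2 = -/BDEF/- → run B
t=26: L0/L1/L2 = -/DEF/- → run D
t=27: L0/L1/L2 = -/DEF/- → run D
t=28: L0/L1/L2 = -/DEF/- → run D
t=29: L0/L1/L2 = -/DEF/- → run D
t=30: L0/L1/L2 = -/EF/- → run E
t=31: L0/L1/L2 = -/EF/- → run E
t=32: L0/L1/L2 = -/EF/- → run E
t=33: L0/L1/L2 = -/EF/- → run E
t=34: L0/L1/L2 = -/F/E → run F
t=35: L0/L1/L2 = -/F/E → run F
t=36: L0/L1/L2 = -/F/E → run F
t=37: L0/L1/L2 = -/F/E → run F
t=38: L0/L1/L2 = -/-/EF → run E
t=39: L0/L1/L2 = -/-/F → run F
t=40: L0/L1/L2 = -/-/F → run F
t=41: (idle)
t=42: (idle)
t=43: (idle)
t=44: (idle)
t=45: (idle)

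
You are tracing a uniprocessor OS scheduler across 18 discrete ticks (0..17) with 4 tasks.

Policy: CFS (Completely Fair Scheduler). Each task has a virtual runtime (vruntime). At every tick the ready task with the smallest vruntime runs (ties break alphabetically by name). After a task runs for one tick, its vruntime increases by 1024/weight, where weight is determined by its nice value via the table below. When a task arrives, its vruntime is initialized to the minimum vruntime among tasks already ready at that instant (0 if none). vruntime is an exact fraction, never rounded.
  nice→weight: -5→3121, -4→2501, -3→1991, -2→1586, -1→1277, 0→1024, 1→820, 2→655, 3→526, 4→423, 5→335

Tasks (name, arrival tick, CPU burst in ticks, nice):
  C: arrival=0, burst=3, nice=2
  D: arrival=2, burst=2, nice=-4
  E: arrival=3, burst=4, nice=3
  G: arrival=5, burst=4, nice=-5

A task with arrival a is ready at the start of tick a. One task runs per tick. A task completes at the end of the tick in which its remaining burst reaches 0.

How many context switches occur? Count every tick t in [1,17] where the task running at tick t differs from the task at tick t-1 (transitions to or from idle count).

context switches = 6

t=0: vr[C=0] → run C
t=1: vr[C=1024/655] → run C
t=2: vr[C=2048/655 D=2048/655] → run C
t=3: vr[D=2048/655 E=2048/655] → run D
t=4: vr[D=5792768/1638155 E=2048/655] → run E
t=5: vr[D=5792768/1638155 E=873984/172265 G=5792768/1638155] → run D
t=6: vr[E=873984/172265 G=5792768/1638155] → run G
t=7: vr[E=873984/172265 G=19756699648/5112681755] → run G
t=8: vr[E=873984/172265 G=21434170368/5112681755] → run G
t=9: vr[E=873984/172265 G=23111641088/5112681755] → run G
t=10: vr[E=873984/172265] → run E
t=11: vr[E=1209344/172265] → run E
t=12: vr[E=1544704/172265] → run E
t=13: (idle)
t=14: (idle)
t=15: (idle)
t=16: (idle)
t=17: (idle)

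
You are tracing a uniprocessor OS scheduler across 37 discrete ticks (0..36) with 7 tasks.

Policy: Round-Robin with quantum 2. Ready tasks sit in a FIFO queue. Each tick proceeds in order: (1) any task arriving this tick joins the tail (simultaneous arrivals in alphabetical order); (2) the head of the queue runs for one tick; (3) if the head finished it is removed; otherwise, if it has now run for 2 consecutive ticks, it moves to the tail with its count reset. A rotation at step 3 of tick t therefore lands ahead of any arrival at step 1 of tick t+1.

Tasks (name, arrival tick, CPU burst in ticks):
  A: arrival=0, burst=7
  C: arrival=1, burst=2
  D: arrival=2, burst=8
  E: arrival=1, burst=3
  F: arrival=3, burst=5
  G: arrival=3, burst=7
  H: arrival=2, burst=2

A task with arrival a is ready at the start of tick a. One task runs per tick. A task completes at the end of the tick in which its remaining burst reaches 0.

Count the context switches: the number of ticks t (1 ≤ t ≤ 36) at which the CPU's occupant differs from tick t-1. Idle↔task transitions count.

t=0: queue=[A] q_used=0 → run A
t=1: queue=[A,C,E] q_used=1 → run A
t=2: queue=[C,E,A,D,H] q_used=0 → run C
t=3: queue=[C,E,A,D,H,F,G] q_used=1 → run C
t=4: queue=[E,A,D,H,F,G] q_used=0 → run E
t=5: queue=[E,A,D,H,F,G] q_used=1 → run E
t=6: queue=[A,D,H,F,G,E] q_used=0 → run A
t=7: queue=[A,D,H,F,G,E] q_used=1 → run A
t=8: queue=[D,H,F,G,E,A] q_used=0 → run D
t=9: queue=[D,H,F,G,E,A] q_used=1 → run D
t=10: queue=[H,F,G,E,A,D] q_used=0 → run H
t=11: queue=[H,F,G,E,A,D] q_used=1 → run H
t=12: queue=[F,G,E,A,D] q_used=0 → run F
t=13: queue=[F,G,E,A,D] q_used=1 → run F
t=14: queue=[G,E,A,D,F] q_used=0 → run G
t=15: queue=[G,E,A,D,F] q_used=1 → run G
t=16: queue=[E,A,D,F,G] q_used=0 → run E
t=17: queue=[A,D,F,G] q_used=0 → run A
t=18: queue=[A,D,F,G] q_used=1 → run A
t=19: queue=[D,F,G,A] q_used=0 → run D
t=20: queue=[D,F,G,A] q_used=1 → run D
t=21: queue=[F,G,A,D] q_used=0 → run F
t=22: queue=[F,G,A,D] q_used=1 → run F
t=23: queue=[G,A,D,F] q_used=0 → run G
t=24: queue=[G,A,D,F] q_used=1 → run G
t=25: queue=[A,D,F,G] q_used=0 → run A
t=26: queue=[D,F,G] q_used=0 → run D
t=27: queue=[D,F,G] q_used=1 → run D
t=28: queue=[F,G,D] q_used=0 → run F
t=29: queue=[G,D] q_used=0 → run G
t=30: queue=[G,D] q_used=1 → run G
t=31: queue=[D,G] q_used=0 → run D
t=32: queue=[D,G] q_used=1 → run D
t=33: queue=[G] q_used=0 → run G
t=34: (idle)
t=35: (idle)
t=36: (idle)

context switches = 19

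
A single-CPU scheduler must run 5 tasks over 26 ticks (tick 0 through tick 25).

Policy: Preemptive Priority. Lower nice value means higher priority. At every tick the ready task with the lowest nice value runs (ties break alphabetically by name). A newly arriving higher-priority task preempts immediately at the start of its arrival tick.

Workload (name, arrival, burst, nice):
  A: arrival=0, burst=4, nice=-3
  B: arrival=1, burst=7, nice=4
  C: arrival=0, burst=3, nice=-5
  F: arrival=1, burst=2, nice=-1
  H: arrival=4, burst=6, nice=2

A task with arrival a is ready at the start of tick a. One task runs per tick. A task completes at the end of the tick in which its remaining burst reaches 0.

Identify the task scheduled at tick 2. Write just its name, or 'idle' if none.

t=0: ready={A,C} → run C
t=1: ready={A,B,C,F} → run C
t=2: ready={A,B,C,F} → run C
t=3: ready={A,B,F} → run A
t=4: ready={A,B,F,H} → run A
t=5: ready={A,B,F,H} → run A
t=6: ready={A,B,F,H} → run A
t=7: ready={B,F,H} → run F
t=8: ready={B,F,H} → run F
t=9: ready={B,H} → run H
t=10: ready={B,H} → run H
t=11: ready={B,H} → run H
t=12: ready={B,H} → run H
t=13: ready={B,H} → run H
t=14: ready={B,H} → run H
t=15: ready={B} → run B
t=16: ready={B} → run B
t=17: ready={B} → run B
t=18: ready={B} → run B
t=19: ready={B} → run B
t=20: ready={B} → run B
t=21: ready={B} → run B
t=22: (idle)
t=23: (idle)
t=24: (idle)
t=25: (idle)

running at tick 2 = C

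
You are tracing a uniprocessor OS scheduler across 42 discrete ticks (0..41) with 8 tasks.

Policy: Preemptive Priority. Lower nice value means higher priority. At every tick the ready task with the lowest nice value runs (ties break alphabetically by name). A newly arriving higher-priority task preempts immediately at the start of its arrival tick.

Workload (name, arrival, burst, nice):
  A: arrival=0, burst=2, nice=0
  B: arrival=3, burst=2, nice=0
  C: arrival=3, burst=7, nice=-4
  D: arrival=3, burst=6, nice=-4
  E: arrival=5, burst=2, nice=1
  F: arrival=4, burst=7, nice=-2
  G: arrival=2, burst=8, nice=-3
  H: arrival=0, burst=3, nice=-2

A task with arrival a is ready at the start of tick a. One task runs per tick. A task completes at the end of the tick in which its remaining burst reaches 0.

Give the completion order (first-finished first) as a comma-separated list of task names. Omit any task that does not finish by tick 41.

completion order = C, D, G, F, H, A, B, E

t=0: ready={A,H} → run H
t=1: ready={A,H} → run H
t=2: ready={A,G,H} → run G
t=3: ready={A,B,C,D,G,H} → run C
t=4: ready={A,B,C,D,F,G,H} → run C
t=5: ready={A,B,C,D,E,F,G,H} → run C
t=6: ready={A,B,C,D,E,F,G,H} → run C
t=7: ready={A,B,C,D,E,F,G,H} → run C
t=8: ready={A,B,C,D,E,F,G,H} → run C
t=9: ready={A,B,C,D,E,F,G,H} → run C
t=10: ready={A,B,D,E,F,G,H} → run D
t=11: ready={A,B,D,E,F,G,H} → run D
t=12: ready={A,B,D,E,F,G,H} → run D
t=13: ready={A,B,D,E,F,G,H} → run D
t=14: ready={A,B,D,E,F,G,H} → run D
t=15: ready={A,B,D,E,F,G,H} → run D
t=16: ready={A,B,E,F,G,H} → run G
t=17: ready={A,B,E,F,G,H} → run G
t=18: ready={A,B,E,F,G,H} → run G
t=19: ready={A,B,E,F,G,H} → run G
t=20: ready={A,B,E,F,G,H} → run G
t=21: ready={A,B,E,F,G,H} → run G
t=22: ready={A,B,E,F,G,H} → run G
t=23: ready={A,B,E,F,H} → run F
t=24: ready={A,B,E,F,H} → run F
t=25: ready={A,B,E,F,H} → run F
t=26: ready={A,B,E,F,H} → run F
t=27: ready={A,B,E,F,H} → run F
t=28: ready={A,B,E,F,H} → run F
t=29: ready={A,B,E,F,H} → run F
t=30: ready={A,B,E,H} → run H
t=31: ready={A,B,E} → run A
t=32: ready={A,B,E} → run A
t=33: ready={B,E} → run B
t=34: ready={B,E} → run B
t=35: ready={E} → run E
t=36: ready={E} → run E
t=37: (idle)
t=38: (idle)
t=39: (idle)
t=40: (idle)
t=41: (idle)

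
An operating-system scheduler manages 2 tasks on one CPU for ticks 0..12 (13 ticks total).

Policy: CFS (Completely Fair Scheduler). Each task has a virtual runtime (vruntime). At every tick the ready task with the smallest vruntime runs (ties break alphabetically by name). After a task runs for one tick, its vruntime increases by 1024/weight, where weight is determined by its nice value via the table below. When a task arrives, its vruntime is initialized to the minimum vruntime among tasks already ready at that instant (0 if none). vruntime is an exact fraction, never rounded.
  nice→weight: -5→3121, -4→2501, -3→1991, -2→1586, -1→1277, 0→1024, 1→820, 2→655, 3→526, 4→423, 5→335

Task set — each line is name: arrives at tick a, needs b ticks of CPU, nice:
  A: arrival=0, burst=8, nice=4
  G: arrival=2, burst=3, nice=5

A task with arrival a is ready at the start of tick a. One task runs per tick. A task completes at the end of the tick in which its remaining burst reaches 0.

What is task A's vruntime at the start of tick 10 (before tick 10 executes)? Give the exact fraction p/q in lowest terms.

vruntime(A, start of tick 10) = 7168/423

t=0: vr[A=0] → run A
t=1: vr[A=1024/423] → run A
t=2: vr[A=2048/423 G=2048/423] → run A
t=3: vr[A=1024/141 G=2048/423] → run G
t=4: vr[A=1024/141 G=1119232/141705] → run A
t=5: vr[A=4096/423 G=1119232/141705] → run G
t=6: vr[A=4096/423 G=1552384/141705] → run A
t=7: vr[A=5120/423 G=1552384/141705] → run G
t=8: vr[A=5120/423] → run A
t=9: vr[A=2048/141] → run A
t=10: vr[A=7168/423] → run A
t=11: (idle)
t=12: (idle)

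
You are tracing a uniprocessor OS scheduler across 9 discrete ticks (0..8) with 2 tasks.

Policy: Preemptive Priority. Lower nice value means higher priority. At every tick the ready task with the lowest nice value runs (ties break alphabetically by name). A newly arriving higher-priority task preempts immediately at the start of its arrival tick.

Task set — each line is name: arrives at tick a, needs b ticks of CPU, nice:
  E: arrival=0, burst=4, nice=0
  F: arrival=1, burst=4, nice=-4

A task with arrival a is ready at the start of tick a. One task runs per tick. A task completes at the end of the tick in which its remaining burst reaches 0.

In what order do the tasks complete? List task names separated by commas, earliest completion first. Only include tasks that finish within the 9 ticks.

t=0: ready={E} → run E
t=1: ready={E,F} → run F
t=2: ready={E,F} → run F
t=3: ready={E,F} → run F
t=4: ready={E,F} → run F
t=5: ready={E} → run E
t=6: ready={E} → run E
t=7: ready={E} → run E
t=8: (idle)

completion order = F, E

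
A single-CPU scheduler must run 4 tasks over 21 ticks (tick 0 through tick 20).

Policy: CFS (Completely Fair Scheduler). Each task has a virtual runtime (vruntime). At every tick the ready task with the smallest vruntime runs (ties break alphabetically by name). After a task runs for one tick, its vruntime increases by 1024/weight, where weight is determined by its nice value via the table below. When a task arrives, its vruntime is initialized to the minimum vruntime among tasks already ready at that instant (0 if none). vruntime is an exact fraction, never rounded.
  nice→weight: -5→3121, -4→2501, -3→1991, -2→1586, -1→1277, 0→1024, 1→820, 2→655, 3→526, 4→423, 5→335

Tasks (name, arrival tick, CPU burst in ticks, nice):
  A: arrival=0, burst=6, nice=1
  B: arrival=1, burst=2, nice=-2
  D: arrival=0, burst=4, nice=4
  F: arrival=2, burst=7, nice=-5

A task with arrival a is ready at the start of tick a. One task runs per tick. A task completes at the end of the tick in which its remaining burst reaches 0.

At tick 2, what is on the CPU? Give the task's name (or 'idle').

t=0: vr[A=0 D=0] → run A
t=1: vr[A=256/205 B=0 D=0] → run B
t=2: vr[A=256/205 B=512/793 D=0 F=0] → run D
t=3: vr[A=256/205 B=512/793 D=1024/423 F=0] → run F
t=4: vr[A=256/205 B=512/793 D=1024/423 F=1024/3121] → run F
t=5: vr[A=256/205 B=512/793 D=1024/423 F=2048/3121] → run B
t=6: vr[A=256/205 D=1024/423 F=2048/3121] → run F
t=7: vr[A=256/205 D=1024/423 F=3072/3121] → run F
t=8: vr[A=256/205 D=1024/423 F=4096/3121] → run A
t=9: vr[A=512/205 D=1024/423 F=4096/3121] → run F
t=10: vr[A=512/205 D=1024/423 F=5120/3121] → run F
t=11: vr[A=512/205 D=1024/423 F=6144/3121] → run F
t=12: vr[A=512/205 D=1024/423] → run D
t=13: vr[A=512/205 D=2048/423] → run A
t=14: vr[A=768/205 D=2048/423] → run A
t=15: vr[A=1024/205 D=2048/423] → run D
t=16: vr[A=1024/205 D=1024/141] → run A
t=17: vr[A=256/41 D=1024/141] → run A
t=18: vr[D=1024/141] → run D
t=19: (idle)
t=20: (idle)

running at tick 2 = D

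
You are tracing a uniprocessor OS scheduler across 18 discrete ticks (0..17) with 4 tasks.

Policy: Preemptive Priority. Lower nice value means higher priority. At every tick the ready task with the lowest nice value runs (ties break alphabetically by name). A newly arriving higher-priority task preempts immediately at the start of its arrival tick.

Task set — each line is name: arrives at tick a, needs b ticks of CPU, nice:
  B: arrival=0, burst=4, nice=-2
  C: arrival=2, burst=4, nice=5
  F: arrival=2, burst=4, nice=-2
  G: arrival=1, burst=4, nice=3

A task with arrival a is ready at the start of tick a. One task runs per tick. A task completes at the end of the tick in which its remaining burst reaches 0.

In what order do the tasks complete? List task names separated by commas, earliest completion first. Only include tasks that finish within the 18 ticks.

completion order = B, F, G, C

t=0: ready={B} → run B
t=1: ready={B,G} → run B
t=2: ready={B,C,F,G} → run B
t=3: ready={B,C,F,G} → run B
t=4: ready={C,F,G} → run F
t=5: ready={C,F,G} → run F
t=6: ready={C,F,G} → run F
t=7: ready={C,F,G} → run F
t=8: ready={C,G} → run G
t=9: ready={C,G} → run G
t=10: ready={C,G} → run G
t=11: ready={C,G} → run G
t=12: ready={C} → run C
t=13: ready={C} → run C
t=14: ready={C} → run C
t=15: ready={C} → run C
t=16: (idle)
t=17: (idle)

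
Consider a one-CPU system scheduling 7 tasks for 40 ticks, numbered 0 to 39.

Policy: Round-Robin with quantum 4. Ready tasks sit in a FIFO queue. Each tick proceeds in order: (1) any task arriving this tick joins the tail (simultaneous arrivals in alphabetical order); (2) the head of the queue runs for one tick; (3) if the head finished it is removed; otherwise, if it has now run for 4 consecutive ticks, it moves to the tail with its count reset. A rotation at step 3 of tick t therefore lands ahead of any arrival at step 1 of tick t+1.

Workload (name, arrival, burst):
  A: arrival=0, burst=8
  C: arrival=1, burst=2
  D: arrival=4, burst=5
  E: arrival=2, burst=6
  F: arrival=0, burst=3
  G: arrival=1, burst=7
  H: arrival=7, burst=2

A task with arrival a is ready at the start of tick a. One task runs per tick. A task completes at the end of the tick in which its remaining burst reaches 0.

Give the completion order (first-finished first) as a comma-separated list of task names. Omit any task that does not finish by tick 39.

t=0: queue=[A,F] q_used=0 → run A
t=1: queue=[A,F,C,G] q_used=1 → run A
t=2: queue=[A,F,C,G,E] q_used=2 → run A
t=3: queue=[A,F,C,G,E] q_used=3 → run A
t=4: queue=[F,C,G,E,A,D] q_used=0 → run F
t=5: queue=[F,C,G,E,A,D] q_used=1 → run F
t=6: queue=[F,C,G,E,A,D] q_used=2 → run F
t=7: queue=[C,G,E,A,D,H] q_used=0 → run C
t=8: queue=[C,G,E,A,D,H] q_used=1 → run C
t=9: queue=[G,E,A,D,H] q_used=0 → run G
t=10: queue=[G,E,A,D,H] q_used=1 → run G
t=11: queue=[G,E,A,D,H] q_used=2 → run G
t=12: queue=[G,E,A,D,H] q_used=3 → run G
t=13: queue=[E,A,D,H,G] q_used=0 → run E
t=14: queue=[E,A,D,H,G] q_used=1 → run E
t=15: queue=[E,A,D,H,G] q_used=2 → run E
t=16: queue=[E,A,D,H,G] q_used=3 → run E
t=17: queue=[A,D,H,G,E] q_used=0 → run A
t=18: queue=[A,D,H,G,E] q_used=1 → run A
t=19: queue=[A,D,H,G,E] q_used=2 → run A
t=20: queue=[A,D,H,G,E] q_used=3 → run A
t=21: queue=[D,H,G,E] q_used=0 → run D
t=22: queue=[D,H,G,E] q_used=1 → run D
t=23: queue=[D,H,G,E] q_used=2 → run D
t=24: queue=[D,H,G,E] q_used=3 → run D
t=25: queue=[H,G,E,D] q_used=0 → run H
t=26: queue=[H,G,E,D] q_used=1 → run H
t=27: queue=[G,E,D] q_used=0 → run G
t=28: queue=[G,E,D] q_used=1 → run G
t=29: queue=[G,E,D] q_used=2 → run G
t=30: queue=[E,D] q_used=0 → run E
t=31: queue=[E,D] q_used=1 → run E
t=32: queue=[D] q_used=0 → run D
t=33: (idle)
t=34: (idle)
t=35: (idle)
t=36: (idle)
t=37: (idle)
t=38: (idle)
t=39: (idle)

completion order = F, C, A, H, G, E, D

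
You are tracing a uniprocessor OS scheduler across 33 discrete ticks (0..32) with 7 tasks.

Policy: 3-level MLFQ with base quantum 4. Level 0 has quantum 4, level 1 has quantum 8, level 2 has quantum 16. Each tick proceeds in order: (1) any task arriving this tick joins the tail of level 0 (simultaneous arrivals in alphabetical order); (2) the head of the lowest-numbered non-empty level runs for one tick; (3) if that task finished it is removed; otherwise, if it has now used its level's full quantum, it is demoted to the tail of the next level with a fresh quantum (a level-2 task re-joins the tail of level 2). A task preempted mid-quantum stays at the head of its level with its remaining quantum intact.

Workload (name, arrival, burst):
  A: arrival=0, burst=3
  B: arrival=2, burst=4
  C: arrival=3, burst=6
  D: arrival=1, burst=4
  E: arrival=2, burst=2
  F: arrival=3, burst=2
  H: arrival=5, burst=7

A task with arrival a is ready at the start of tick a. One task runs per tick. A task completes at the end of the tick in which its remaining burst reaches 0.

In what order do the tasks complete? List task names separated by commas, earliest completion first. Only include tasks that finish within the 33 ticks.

t=0: L0/L1/L2 = A/-/- → run A
t=1: L0/L1/L2 = AD/-/- → run A
t=2: L0/L1/L2 = ADBE/-/- → run A
t=3: L0/L1/L2 = DBECF/-/- → run D
t=4: L0/L1/L2 = DBECF/-/- → run D
t=5: L0/L1/L2 = DBECFH/-/- → run D
t=6: L0/L1/L2 = DBECFH/-/- → run D
t=7: L0/L1/L2 = BECFH/-/- → run B
t=8: L0/L1/L2 = BECFH/-/- → run B
t=9: L0/L1/L2 = BECFH/-/- → run B
t=10: L0/L1/L2 = BECFH/-/- → run B
t=11: L0/L1/L2 = ECFH/-/- → run E
t=12: L0/L1/L2 = ECFH/-/- → run E
t=13: L0/L1/L2 = CFH/-/- → run C
t=14: L0/L1/L2 = CFH/-/- → run C
t=15: L0/L1/L2 = CFH/-/- → run C
t=16: L0/L1/L2 = CFH/-/- → run C
t=17: L0/L1/L2 = FH/C/- → run F
t=18: L0/L1/L2 = FH/C/- → run F
t=19: L0/L1/L2 = H/C/- → run H
t=20: L0/L1/L2 = H/C/- → run H
t=21: L0/L1/L2 = H/C/- → run H
t=22: L0/L1/L2 = H/C/- → run H
t=23: L0/L1/L2 = -/CH/- → run C
t=24: L0/L1/L2 = -/CH/- → run C
t=25: L0/L1/L2 = -/H/- → run H
t=26: L0/L1/L2 = -/H/- → run H
t=27: L0/L1/L2 = -/H/- → run H
t=28: (idle)
t=29: (idle)
t=30: (idle)
t=31: (idle)
t=32: (idle)

completion order = A, D, B, E, F, C, H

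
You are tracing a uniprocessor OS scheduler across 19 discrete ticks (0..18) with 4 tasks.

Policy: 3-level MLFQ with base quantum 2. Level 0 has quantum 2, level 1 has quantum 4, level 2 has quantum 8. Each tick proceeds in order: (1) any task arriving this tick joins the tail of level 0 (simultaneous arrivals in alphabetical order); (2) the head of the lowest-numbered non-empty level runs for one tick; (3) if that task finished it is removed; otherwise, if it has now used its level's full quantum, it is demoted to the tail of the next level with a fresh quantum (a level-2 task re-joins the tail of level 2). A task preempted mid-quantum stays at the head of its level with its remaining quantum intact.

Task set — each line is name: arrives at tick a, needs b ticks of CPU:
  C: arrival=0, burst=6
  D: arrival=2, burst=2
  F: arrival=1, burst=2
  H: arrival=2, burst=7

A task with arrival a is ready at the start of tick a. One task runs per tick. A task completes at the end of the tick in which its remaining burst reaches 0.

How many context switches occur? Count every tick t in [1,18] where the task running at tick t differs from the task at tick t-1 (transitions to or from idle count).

context switches = 6

t=0: L0/L1/L2 = C/-/- → run C
t=1: L0/L1/L2 = CF/-/- → run C
t=2: L0/L1/L2 = FDH/C/- → run F
t=3: L0/L1/L2 = FDH/C/- → run F
t=4: L0/L1/L2 = DH/C/- → run D
t=5: L0/L1/L2 = DH/C/- → run D
t=6: L0/L1/L2 = H/C/- → run H
t=7: L0/L1/L2 = H/C/- → run H
t=8: L0/L1/L2 = -/CH/- → run C
t=9: L0/L1/L2 = -/CH/- → run C
t=10: L0/L1/L2 = -/CH/- → run C
t=11: L0/L1/L2 = -/CH/- → run C
t=12: L0/L1/L2 = -/H/- → run H
t=13: L0/L1/L2 = -/H/- → run H
t=14: L0/L1/L2 = -/H/- → run H
t=15: L0/L1/L2 = -/H/- → run H
t=16: L0/L1/L2 = -/-/H → run H
t=17: (idle)
t=18: (idle)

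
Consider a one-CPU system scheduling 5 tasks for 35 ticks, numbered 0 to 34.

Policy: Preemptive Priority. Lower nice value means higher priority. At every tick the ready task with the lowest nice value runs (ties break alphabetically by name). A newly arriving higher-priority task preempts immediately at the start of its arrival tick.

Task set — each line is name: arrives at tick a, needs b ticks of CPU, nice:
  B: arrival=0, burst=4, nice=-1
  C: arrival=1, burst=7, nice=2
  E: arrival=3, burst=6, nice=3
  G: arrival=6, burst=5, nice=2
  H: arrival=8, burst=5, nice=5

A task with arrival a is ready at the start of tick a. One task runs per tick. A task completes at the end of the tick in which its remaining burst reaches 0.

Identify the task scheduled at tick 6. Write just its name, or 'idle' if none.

t=0: ready={B} → run B
t=1: ready={B,C} → run B
t=2: ready={B,C} → run B
t=3: ready={B,C,E} → run B
t=4: ready={C,E} → run C
t=5: ready={C,E} → run C
t=6: ready={C,E,G} → run C
t=7: ready={C,E,G} → run C
t=8: ready={C,E,G,H} → run C
t=9: ready={C,E,G,H} → run C
t=10: ready={C,E,G,H} → run C
t=11: ready={E,G,H} → run G
t=12: ready={E,G,H} → run G
t=13: ready={E,G,H} → run G
t=14: ready={E,G,H} → run G
t=15: ready={E,G,H} → run G
t=16: ready={E,H} → run E
t=17: ready={E,H} → run E
t=18: ready={E,H} → run E
t=19: ready={E,H} → run E
t=20: ready={E,H} → run E
t=21: ready={E,H} → run E
t=22: ready={H} → run H
t=23: ready={H} → run H
t=24: ready={H} → run H
t=25: ready={H} → run H
t=26: ready={H} → run H
t=27: (idle)
t=28: (idle)
t=29: (idle)
t=30: (idle)
t=31: (idle)
t=32: (idle)
t=33: (idle)
t=34: (idle)

running at tick 6 = C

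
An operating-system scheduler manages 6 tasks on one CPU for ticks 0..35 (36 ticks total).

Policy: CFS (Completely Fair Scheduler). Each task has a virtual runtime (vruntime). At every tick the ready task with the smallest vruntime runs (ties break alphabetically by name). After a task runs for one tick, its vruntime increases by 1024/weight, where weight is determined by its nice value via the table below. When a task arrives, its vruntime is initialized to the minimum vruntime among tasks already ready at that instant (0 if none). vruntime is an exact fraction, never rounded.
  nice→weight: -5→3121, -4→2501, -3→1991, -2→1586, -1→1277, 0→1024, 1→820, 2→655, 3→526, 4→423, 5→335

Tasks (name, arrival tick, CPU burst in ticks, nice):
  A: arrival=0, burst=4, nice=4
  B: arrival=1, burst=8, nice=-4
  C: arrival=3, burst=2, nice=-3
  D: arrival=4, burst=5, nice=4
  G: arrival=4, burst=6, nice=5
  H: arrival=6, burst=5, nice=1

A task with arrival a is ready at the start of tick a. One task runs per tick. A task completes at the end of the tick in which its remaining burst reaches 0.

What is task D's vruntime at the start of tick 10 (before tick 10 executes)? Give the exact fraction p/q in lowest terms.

t=0: vr[A=0] → run A
t=1: vr[A=1024/423 B=1024/423] → run A
t=2: vr[A=2048/423 B=1024/423] → run B
t=3: vr[A=2048/423 B=2994176/1057923 C=2994176/1057923] → run B
t=4: vr[A=2048/423 B=3427328/1057923 C=2994176/1057923 D=2994176/1057923 G=2994176/1057923] → run C
t=5: vr[A=2048/423 B=3427328/1057923 C=7044717568/2106324693 D=2994176/1057923 G=2994176/1057923] → run D
t=6: vr[A=2048/423 B=3427328/1057923 C=7044717568/2106324693 D=5555200/1057923 G=2994176/1057923 H=2994176/1057923] → run G
t=7: vr[A=2048/423 B=3427328/1057923 C=7044717568/2106324693 D=5555200/1057923 G=2086362112/354404205 H=2994176/1057923] → run H
t=8: vr[A=2048/423 B=3427328/1057923 C=7044717568/2106324693 D=5555200/1057923 G=2086362112/354404205 H=21576448/5289615] → run B
t=9: vr[A=2048/423 B=3860480/1057923 C=7044717568/2106324693 D=5555200/1057923 G=2086362112/354404205 H=21576448/5289615] → run C
t=10: vr[A=2048/423 B=3860480/1057923 D=5555200/1057923 G=2086362112/354404205 H=21576448/5289615] → run B
t=11: vr[A=2048/423 B=4293632/1057923 D=5555200/1057923 G=2086362112/354404205 H=21576448/5289615] → run B
t=12: vr[A=2048/423 B=4726784/1057923 D=5555200/1057923 G=2086362112/354404205 H=21576448/5289615] → run H
t=13: vr[A=2048/423 B=4726784/1057923 D=5555200/1057923 G=2086362112/354404205 H=28182016/5289615] → run B
t=14: vr[A=2048/423 B=5159936/1057923 D=5555200/1057923 G=2086362112/354404205 H=28182016/5289615] → run A
t=15: vr[A=1024/141 B=5159936/1057923 D=5555200/1057923 G=2086362112/354404205 H=28182016/5289615] → run B
t=16: vr[A=1024/141 B=5593088/1057923 D=5555200/1057923 G=2086362112/354404205 H=28182016/5289615] → run D
t=17: vr[A=1024/141 B=5593088/1057923 D=2705408/352641 G=2086362112/354404205 H=28182016/5289615] → run B
t=18: vr[A=1024/141 D=2705408/352641 G=2086362112/354404205 H=28182016/5289615] → run H
t=19: vr[A=1024/141 D=2705408/352641 G=2086362112/354404205 H=34787584/5289615] → run G
t=20: vr[A=1024/141 D=2705408/352641 G=3169675264/354404205 H=34787584/5289615] → run H
t=21: vr[A=1024/141 D=2705408/352641 G=3169675264/354404205 H=41393152/5289615] → run A
t=22: vr[D=2705408/352641 G=3169675264/354404205 H=41393152/5289615] → run D
t=23: vr[D=10677248/1057923 G=3169675264/354404205 H=41393152/5289615] → run H
t=24: vr[D=10677248/1057923 G=3169675264/354404205] → run G
t=25: vr[D=10677248/1057923 G=4252988416/354404205] → run D
t=26: vr[D=13238272/1057923 G=4252988416/354404205] → run G
t=27: vr[D=13238272/1057923 G=5336301568/354404205] → run D
t=28: vr[G=5336301568/354404205] → run G
t=29: vr[G=1283922944/70880841] → run G
t=30: (idle)
t=31: (idle)
t=32: (idle)
t=33: (idle)
t=34: (idle)
t=35: (idle)

vruntime(D, start of tick 10) = 5555200/1057923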